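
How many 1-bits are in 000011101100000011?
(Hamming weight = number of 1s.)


Counting 1s in 000011101100000011

7


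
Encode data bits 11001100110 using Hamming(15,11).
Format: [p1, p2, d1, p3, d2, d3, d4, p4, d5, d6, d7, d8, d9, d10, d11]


Parity bits: p1=0, p2=1, p3=1, p4=0

011110001100110


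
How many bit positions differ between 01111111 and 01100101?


XOR: 00011010
Count of 1s: 3

3


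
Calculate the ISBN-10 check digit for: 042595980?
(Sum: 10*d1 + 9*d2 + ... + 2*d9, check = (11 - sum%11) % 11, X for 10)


Weighted sum: 226
226 mod 11 = 6

Check digit: 5


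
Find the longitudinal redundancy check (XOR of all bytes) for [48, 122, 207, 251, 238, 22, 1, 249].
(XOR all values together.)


XOR chain: 48 ^ 122 ^ 207 ^ 251 ^ 238 ^ 22 ^ 1 ^ 249 = 126

126


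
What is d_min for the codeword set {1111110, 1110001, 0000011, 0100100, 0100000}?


Comparing all pairs, minimum distance: 1
Can detect 0 errors, correct 0 errors

1


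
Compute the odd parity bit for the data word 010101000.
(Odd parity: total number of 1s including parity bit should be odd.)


Number of 1s in data: 3
Parity bit: 0

0


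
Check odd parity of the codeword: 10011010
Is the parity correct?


Number of 1s: 4

No, parity error (4 ones)


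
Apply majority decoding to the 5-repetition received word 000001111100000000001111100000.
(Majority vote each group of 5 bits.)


Groups: 00000, 11111, 00000, 00000, 11111, 00000
Majority votes: 010010

010010


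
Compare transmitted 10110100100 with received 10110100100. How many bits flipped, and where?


XOR: 00000000000

0 errors (received matches sent)


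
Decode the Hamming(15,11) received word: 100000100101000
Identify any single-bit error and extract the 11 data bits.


Syndrome = 0: no error detected

Data: 00010101000 (no errors)


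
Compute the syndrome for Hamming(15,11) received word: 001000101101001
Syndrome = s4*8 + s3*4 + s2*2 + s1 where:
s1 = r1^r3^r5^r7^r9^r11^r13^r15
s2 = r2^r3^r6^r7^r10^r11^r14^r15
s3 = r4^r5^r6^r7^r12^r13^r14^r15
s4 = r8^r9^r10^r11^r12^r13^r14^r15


s1=0, s2=0, s3=1, s4=0

Syndrome = 4 (error at position 4)


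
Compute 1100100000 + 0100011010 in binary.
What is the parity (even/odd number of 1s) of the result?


1100100000 = 800
0100011010 = 282
Sum = 1082 = 10000111010
1s count = 5

odd parity (5 ones in 10000111010)


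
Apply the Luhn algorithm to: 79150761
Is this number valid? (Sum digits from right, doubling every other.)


Luhn sum = 32
32 mod 10 = 2

Invalid (Luhn sum mod 10 = 2)


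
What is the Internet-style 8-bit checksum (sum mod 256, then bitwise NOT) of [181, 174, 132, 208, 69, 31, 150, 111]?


Sum = 1056 mod 256 = 32
Complement = 223

223


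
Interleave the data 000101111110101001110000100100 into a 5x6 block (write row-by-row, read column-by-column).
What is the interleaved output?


Matrix:
  000101
  111110
  101001
  110000
  100100
Read columns: 011110101001100110010100010100

011110101001100110010100010100


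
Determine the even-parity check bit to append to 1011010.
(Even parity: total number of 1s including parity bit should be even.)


Number of 1s in data: 4
Parity bit: 0

0


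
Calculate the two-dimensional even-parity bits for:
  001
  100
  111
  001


Row parities: 1111
Column parities: 011

Row P: 1111, Col P: 011, Corner: 0


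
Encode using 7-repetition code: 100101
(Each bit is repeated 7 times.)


Each bit -> 7 copies

111111100000000000000111111100000001111111


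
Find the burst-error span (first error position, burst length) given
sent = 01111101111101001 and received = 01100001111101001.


XOR: 00011100000000000

Burst at position 3, length 3


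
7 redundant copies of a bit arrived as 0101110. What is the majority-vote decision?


Ones: 4 out of 7
Threshold: 4

1 (4/7 voted 1)


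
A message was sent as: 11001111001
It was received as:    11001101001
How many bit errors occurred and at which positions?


XOR: 00000010000

1 error(s) at position(s): 6


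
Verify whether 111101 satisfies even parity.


Number of 1s: 5

No, parity error (5 ones)


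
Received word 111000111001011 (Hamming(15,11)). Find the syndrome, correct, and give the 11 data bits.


Syndrome = 11: error at position 11

Data: 10011011011 (corrected bit 11)


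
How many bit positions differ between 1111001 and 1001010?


XOR: 0110011
Count of 1s: 4

4


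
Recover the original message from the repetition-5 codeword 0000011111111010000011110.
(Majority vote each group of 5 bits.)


Groups: 00000, 11111, 11101, 00000, 11110
Majority votes: 01101

01101


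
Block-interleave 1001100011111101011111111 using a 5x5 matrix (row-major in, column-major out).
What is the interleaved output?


Matrix:
  10011
  00011
  11110
  10111
  11111
Read columns: 1011100101001111111111011

1011100101001111111111011


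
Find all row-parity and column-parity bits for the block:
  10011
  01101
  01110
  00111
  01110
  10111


Row parities: 111110
Column parities: 01110

Row P: 111110, Col P: 01110, Corner: 1


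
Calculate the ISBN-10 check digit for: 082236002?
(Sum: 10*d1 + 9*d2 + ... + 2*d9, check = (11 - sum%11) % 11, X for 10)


Weighted sum: 154
154 mod 11 = 0

Check digit: 0


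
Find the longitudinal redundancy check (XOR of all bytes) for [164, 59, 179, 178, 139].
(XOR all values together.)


XOR chain: 164 ^ 59 ^ 179 ^ 178 ^ 139 = 21

21


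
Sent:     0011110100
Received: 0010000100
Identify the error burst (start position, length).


XOR: 0001110000

Burst at position 3, length 3


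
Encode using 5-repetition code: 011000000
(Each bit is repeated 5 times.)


Each bit -> 5 copies

000001111111111000000000000000000000000000000


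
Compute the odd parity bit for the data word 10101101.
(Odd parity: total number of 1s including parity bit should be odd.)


Number of 1s in data: 5
Parity bit: 0

0


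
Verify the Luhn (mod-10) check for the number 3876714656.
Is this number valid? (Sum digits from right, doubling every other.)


Luhn sum = 52
52 mod 10 = 2

Invalid (Luhn sum mod 10 = 2)


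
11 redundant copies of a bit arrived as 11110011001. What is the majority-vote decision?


Ones: 7 out of 11
Threshold: 6

1 (7/11 voted 1)


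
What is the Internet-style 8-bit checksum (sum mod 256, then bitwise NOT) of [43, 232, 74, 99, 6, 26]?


Sum = 480 mod 256 = 224
Complement = 31

31


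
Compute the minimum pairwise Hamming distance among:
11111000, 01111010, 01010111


Comparing all pairs, minimum distance: 2
Can detect 1 errors, correct 0 errors

2


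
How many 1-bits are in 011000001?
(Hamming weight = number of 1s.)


Counting 1s in 011000001

3


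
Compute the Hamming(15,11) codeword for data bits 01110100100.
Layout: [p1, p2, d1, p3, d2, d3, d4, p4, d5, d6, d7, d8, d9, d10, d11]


Parity bits: p1=1, p2=1, p3=0, p4=0

110011100100100


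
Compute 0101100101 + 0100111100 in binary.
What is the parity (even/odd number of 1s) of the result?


0101100101 = 357
0100111100 = 316
Sum = 673 = 1010100001
1s count = 4

even parity (4 ones in 1010100001)


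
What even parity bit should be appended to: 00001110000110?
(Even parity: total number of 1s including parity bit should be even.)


Number of 1s in data: 5
Parity bit: 1

1


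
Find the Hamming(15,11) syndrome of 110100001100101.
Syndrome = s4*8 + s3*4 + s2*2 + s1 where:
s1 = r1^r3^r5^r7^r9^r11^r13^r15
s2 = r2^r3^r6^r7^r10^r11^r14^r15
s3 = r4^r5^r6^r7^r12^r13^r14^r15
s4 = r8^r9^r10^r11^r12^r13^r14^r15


s1=0, s2=1, s3=1, s4=0

Syndrome = 6 (error at position 6)


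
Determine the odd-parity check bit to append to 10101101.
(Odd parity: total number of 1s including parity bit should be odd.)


Number of 1s in data: 5
Parity bit: 0

0


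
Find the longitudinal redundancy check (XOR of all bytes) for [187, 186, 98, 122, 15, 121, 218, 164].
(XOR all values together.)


XOR chain: 187 ^ 186 ^ 98 ^ 122 ^ 15 ^ 121 ^ 218 ^ 164 = 17

17


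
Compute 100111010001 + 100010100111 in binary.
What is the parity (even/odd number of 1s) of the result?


100111010001 = 2513
100010100111 = 2215
Sum = 4728 = 1001001111000
1s count = 6

even parity (6 ones in 1001001111000)


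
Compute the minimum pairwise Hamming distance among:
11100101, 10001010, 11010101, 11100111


Comparing all pairs, minimum distance: 1
Can detect 0 errors, correct 0 errors

1


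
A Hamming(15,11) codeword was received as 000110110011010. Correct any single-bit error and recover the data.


Syndrome = 7: error at position 7

Data: 01000011010 (corrected bit 7)


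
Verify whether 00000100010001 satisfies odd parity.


Number of 1s: 3

Yes, parity is correct (3 ones)


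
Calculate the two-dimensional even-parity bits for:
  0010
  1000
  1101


Row parities: 111
Column parities: 0111

Row P: 111, Col P: 0111, Corner: 1


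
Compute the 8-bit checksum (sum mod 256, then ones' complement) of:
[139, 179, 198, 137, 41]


Sum = 694 mod 256 = 182
Complement = 73

73


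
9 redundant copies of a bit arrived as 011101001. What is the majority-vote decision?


Ones: 5 out of 9
Threshold: 5

1 (5/9 voted 1)


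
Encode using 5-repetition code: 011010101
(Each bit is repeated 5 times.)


Each bit -> 5 copies

000001111111111000001111100000111110000011111


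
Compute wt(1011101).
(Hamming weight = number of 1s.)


Counting 1s in 1011101

5


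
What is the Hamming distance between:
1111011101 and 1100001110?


XOR: 0011010011
Count of 1s: 5

5


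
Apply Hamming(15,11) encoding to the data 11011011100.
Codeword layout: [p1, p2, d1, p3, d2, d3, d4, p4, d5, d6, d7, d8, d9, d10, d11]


Parity bits: p1=0, p2=1, p3=0, p4=0

011010101011100


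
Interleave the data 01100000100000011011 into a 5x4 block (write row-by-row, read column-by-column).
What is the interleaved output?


Matrix:
  0110
  0000
  1000
  0001
  1011
Read columns: 00101100001000100011

00101100001000100011


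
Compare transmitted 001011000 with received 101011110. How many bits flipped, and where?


XOR: 100000110

3 error(s) at position(s): 0, 6, 7


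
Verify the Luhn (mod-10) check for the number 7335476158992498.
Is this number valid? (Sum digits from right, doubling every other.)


Luhn sum = 90
90 mod 10 = 0

Valid (Luhn sum mod 10 = 0)


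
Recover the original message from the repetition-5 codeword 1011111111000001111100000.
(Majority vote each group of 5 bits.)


Groups: 10111, 11111, 00000, 11111, 00000
Majority votes: 11010

11010


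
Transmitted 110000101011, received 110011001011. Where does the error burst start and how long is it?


XOR: 000011100000

Burst at position 4, length 3


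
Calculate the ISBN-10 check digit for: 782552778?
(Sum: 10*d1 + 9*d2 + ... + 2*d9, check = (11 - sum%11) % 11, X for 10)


Weighted sum: 298
298 mod 11 = 1

Check digit: X


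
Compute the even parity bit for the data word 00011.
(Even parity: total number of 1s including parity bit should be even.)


Number of 1s in data: 2
Parity bit: 0

0


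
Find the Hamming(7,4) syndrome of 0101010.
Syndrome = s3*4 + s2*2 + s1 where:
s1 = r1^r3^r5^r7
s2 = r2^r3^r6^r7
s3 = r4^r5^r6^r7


s1=0, s2=0, s3=0

Syndrome = 0 (no error)


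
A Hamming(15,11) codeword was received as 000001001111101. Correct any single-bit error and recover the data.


Syndrome = 0: no error detected

Data: 00101111101 (no errors)


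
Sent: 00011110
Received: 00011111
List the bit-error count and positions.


XOR: 00000001

1 error(s) at position(s): 7


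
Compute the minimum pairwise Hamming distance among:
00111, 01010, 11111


Comparing all pairs, minimum distance: 2
Can detect 1 errors, correct 0 errors

2


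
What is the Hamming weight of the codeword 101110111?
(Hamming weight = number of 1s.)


Counting 1s in 101110111

7


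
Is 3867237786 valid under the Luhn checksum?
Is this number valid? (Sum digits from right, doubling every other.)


Luhn sum = 56
56 mod 10 = 6

Invalid (Luhn sum mod 10 = 6)


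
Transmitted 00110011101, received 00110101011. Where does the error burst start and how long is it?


XOR: 00000110110

Burst at position 5, length 5


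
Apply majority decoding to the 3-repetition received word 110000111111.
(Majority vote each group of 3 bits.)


Groups: 110, 000, 111, 111
Majority votes: 1011

1011


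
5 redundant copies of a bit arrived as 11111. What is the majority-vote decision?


Ones: 5 out of 5
Threshold: 3

1 (5/5 voted 1)


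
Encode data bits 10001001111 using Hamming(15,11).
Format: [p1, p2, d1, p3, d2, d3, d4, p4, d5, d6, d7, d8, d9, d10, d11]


Parity bits: p1=0, p2=1, p3=0, p4=1

011000011001111


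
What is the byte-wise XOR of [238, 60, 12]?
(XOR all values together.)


XOR chain: 238 ^ 60 ^ 12 = 222

222


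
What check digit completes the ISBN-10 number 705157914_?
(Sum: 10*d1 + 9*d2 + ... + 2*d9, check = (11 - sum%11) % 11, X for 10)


Weighted sum: 229
229 mod 11 = 9

Check digit: 2


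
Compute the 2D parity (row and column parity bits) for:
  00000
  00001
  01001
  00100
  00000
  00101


Row parities: 010100
Column parities: 01001

Row P: 010100, Col P: 01001, Corner: 0


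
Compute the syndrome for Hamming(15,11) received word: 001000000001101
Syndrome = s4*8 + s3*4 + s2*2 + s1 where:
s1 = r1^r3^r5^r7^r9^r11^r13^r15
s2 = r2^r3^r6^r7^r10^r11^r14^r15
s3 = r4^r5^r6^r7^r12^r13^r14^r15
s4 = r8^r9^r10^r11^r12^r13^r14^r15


s1=1, s2=0, s3=1, s4=1

Syndrome = 13 (error at position 13)


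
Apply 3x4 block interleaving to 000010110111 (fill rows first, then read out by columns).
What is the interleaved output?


Matrix:
  0000
  1011
  0111
Read columns: 010001011011

010001011011


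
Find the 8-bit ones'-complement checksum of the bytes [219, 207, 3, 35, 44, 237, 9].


Sum = 754 mod 256 = 242
Complement = 13

13


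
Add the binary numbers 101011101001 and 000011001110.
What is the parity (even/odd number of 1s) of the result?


101011101001 = 2793
000011001110 = 206
Sum = 2999 = 101110110111
1s count = 9

odd parity (9 ones in 101110110111)


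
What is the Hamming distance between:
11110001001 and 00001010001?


XOR: 11111011000
Count of 1s: 7

7


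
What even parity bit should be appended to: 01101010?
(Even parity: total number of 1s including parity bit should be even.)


Number of 1s in data: 4
Parity bit: 0

0


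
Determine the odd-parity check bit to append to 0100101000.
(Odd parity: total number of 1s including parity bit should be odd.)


Number of 1s in data: 3
Parity bit: 0

0


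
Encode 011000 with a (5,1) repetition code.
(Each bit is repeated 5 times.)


Each bit -> 5 copies

000001111111111000000000000000


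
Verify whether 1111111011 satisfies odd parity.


Number of 1s: 9

Yes, parity is correct (9 ones)


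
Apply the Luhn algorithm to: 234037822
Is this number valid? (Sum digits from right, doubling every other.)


Luhn sum = 34
34 mod 10 = 4

Invalid (Luhn sum mod 10 = 4)


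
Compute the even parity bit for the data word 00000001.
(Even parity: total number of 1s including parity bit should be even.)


Number of 1s in data: 1
Parity bit: 1

1


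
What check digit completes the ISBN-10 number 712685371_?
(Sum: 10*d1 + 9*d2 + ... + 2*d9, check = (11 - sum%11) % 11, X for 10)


Weighted sum: 245
245 mod 11 = 3

Check digit: 8


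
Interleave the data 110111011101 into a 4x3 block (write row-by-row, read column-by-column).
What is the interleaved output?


Matrix:
  110
  111
  011
  101
Read columns: 110111100111

110111100111


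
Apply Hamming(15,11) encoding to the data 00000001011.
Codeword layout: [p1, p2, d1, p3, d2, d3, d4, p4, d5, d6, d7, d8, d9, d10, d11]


Parity bits: p1=1, p2=0, p3=1, p4=1

100100010001011


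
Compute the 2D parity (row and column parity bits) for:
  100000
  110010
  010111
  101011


Row parities: 1100
Column parities: 101110

Row P: 1100, Col P: 101110, Corner: 0


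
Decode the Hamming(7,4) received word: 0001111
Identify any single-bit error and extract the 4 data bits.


Syndrome = 0: no error detected

Data: 0111 (no errors)


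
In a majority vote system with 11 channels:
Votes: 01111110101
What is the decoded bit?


Ones: 8 out of 11
Threshold: 6

1 (8/11 voted 1)


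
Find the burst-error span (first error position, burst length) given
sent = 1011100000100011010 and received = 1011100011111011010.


XOR: 0000000011011000000

Burst at position 8, length 5


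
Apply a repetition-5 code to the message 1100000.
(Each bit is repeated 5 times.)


Each bit -> 5 copies

11111111110000000000000000000000000


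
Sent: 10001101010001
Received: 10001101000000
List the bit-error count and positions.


XOR: 00000000010001

2 error(s) at position(s): 9, 13


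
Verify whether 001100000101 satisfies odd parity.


Number of 1s: 4

No, parity error (4 ones)


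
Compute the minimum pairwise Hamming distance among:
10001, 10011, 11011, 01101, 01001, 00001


Comparing all pairs, minimum distance: 1
Can detect 0 errors, correct 0 errors

1


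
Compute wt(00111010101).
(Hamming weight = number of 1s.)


Counting 1s in 00111010101

6


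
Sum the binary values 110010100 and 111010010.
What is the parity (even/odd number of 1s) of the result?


110010100 = 404
111010010 = 466
Sum = 870 = 1101100110
1s count = 6

even parity (6 ones in 1101100110)


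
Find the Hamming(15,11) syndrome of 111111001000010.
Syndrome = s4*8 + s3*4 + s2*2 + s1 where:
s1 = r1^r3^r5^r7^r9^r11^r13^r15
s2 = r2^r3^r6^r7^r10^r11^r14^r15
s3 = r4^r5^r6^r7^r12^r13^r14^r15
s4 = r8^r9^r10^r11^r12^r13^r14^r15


s1=0, s2=0, s3=0, s4=0

Syndrome = 0 (no error)


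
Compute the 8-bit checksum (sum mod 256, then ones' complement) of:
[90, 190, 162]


Sum = 442 mod 256 = 186
Complement = 69

69


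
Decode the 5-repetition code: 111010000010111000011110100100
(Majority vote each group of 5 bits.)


Groups: 11101, 00000, 10111, 00001, 11101, 00100
Majority votes: 101010

101010


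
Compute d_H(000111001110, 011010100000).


XOR: 011101101110
Count of 1s: 8

8


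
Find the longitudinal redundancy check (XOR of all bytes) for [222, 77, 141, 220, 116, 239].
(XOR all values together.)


XOR chain: 222 ^ 77 ^ 141 ^ 220 ^ 116 ^ 239 = 89

89


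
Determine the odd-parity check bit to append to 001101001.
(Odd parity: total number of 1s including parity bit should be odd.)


Number of 1s in data: 4
Parity bit: 1

1


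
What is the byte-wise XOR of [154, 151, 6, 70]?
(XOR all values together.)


XOR chain: 154 ^ 151 ^ 6 ^ 70 = 77

77


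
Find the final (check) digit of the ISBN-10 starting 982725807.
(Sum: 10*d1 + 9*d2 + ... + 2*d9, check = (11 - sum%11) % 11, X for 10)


Weighted sum: 310
310 mod 11 = 2

Check digit: 9


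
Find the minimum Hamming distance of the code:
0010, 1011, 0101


Comparing all pairs, minimum distance: 2
Can detect 1 errors, correct 0 errors

2


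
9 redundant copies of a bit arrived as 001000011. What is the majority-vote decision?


Ones: 3 out of 9
Threshold: 5

0 (3/9 voted 1)


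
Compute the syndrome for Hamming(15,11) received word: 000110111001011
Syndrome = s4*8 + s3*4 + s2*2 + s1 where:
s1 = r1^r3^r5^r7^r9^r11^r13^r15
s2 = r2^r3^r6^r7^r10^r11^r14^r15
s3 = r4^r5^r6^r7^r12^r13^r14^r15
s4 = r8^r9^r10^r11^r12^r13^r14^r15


s1=0, s2=1, s3=0, s4=1

Syndrome = 10 (error at position 10)


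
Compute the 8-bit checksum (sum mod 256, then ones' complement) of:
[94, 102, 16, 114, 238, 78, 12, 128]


Sum = 782 mod 256 = 14
Complement = 241

241


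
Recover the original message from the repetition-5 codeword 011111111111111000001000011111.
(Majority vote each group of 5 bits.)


Groups: 01111, 11111, 11111, 00000, 10000, 11111
Majority votes: 111001

111001


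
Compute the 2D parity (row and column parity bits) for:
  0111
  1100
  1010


Row parities: 100
Column parities: 0001

Row P: 100, Col P: 0001, Corner: 1


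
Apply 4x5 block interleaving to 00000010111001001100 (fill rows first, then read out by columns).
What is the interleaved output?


Matrix:
  00000
  01011
  10010
  01100
Read columns: 00100101000101100100

00100101000101100100


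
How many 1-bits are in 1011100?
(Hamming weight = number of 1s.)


Counting 1s in 1011100

4


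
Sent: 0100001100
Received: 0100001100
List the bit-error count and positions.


XOR: 0000000000

0 errors (received matches sent)


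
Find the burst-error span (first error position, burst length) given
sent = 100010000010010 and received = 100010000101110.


XOR: 000000000111100

Burst at position 9, length 4


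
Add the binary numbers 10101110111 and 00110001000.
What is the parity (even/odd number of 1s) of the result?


10101110111 = 1399
00110001000 = 392
Sum = 1791 = 11011111111
1s count = 10

even parity (10 ones in 11011111111)


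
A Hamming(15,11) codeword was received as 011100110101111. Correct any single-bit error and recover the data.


Syndrome = 0: no error detected

Data: 10010101111 (no errors)


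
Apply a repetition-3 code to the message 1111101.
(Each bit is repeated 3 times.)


Each bit -> 3 copies

111111111111111000111


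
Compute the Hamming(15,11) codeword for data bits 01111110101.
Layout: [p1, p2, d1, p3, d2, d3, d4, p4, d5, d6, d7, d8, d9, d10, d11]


Parity bits: p1=0, p2=1, p3=1, p4=1

010111111110101


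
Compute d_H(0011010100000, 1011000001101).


XOR: 1000010101101
Count of 1s: 6

6


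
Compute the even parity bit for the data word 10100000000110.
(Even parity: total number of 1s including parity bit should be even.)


Number of 1s in data: 4
Parity bit: 0

0


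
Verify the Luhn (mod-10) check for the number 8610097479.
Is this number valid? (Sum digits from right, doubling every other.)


Luhn sum = 47
47 mod 10 = 7

Invalid (Luhn sum mod 10 = 7)


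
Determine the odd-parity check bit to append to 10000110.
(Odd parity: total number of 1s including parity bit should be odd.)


Number of 1s in data: 3
Parity bit: 0

0


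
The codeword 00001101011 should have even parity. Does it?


Number of 1s: 5

No, parity error (5 ones)


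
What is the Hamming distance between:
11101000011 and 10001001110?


XOR: 01100001101
Count of 1s: 5

5


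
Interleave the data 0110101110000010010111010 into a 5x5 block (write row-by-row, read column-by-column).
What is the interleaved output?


Matrix:
  01101
  01110
  00001
  00101
  11010
Read columns: 0000111001110100100110110

0000111001110100100110110


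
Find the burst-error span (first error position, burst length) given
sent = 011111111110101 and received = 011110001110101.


XOR: 000001110000000

Burst at position 5, length 3


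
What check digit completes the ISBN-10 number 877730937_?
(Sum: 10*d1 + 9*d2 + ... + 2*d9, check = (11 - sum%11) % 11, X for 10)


Weighted sum: 325
325 mod 11 = 6

Check digit: 5


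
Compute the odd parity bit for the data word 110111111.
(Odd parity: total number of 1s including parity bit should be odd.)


Number of 1s in data: 8
Parity bit: 1

1


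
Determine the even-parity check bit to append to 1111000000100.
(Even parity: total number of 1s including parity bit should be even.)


Number of 1s in data: 5
Parity bit: 1

1


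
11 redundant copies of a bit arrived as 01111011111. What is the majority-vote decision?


Ones: 9 out of 11
Threshold: 6

1 (9/11 voted 1)


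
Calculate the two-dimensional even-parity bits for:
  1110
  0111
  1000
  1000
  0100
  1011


Row parities: 111111
Column parities: 0110

Row P: 111111, Col P: 0110, Corner: 0


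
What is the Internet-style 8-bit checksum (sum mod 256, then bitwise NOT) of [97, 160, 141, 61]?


Sum = 459 mod 256 = 203
Complement = 52

52


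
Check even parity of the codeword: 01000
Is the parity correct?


Number of 1s: 1

No, parity error (1 ones)


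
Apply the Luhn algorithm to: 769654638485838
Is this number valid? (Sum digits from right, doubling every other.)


Luhn sum = 94
94 mod 10 = 4

Invalid (Luhn sum mod 10 = 4)


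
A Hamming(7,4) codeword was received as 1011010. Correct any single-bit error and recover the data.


Syndrome = 0: no error detected

Data: 1010 (no errors)


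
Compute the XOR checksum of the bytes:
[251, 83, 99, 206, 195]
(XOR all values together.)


XOR chain: 251 ^ 83 ^ 99 ^ 206 ^ 195 = 198

198


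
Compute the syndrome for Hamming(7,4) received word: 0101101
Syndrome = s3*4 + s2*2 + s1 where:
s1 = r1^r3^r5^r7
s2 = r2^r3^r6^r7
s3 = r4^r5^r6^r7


s1=0, s2=0, s3=1

Syndrome = 4 (error at position 4)


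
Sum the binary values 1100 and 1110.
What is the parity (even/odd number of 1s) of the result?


1100 = 12
1110 = 14
Sum = 26 = 11010
1s count = 3

odd parity (3 ones in 11010)


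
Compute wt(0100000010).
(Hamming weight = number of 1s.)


Counting 1s in 0100000010

2


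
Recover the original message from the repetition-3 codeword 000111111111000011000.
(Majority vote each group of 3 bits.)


Groups: 000, 111, 111, 111, 000, 011, 000
Majority votes: 0111010

0111010


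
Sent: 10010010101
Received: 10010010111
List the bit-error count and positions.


XOR: 00000000010

1 error(s) at position(s): 9


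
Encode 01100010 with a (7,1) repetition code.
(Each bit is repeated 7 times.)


Each bit -> 7 copies

00000001111111111111100000000000000000000011111110000000


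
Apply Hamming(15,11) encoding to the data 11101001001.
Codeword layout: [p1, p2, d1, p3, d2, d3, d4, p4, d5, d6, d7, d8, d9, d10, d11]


Parity bits: p1=0, p2=1, p3=0, p4=1

011011011001001


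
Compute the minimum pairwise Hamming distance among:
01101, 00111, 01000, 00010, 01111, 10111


Comparing all pairs, minimum distance: 1
Can detect 0 errors, correct 0 errors

1


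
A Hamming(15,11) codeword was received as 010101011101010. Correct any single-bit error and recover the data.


Syndrome = 9: error at position 9

Data: 00100101010 (corrected bit 9)


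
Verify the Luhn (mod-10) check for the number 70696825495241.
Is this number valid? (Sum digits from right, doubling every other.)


Luhn sum = 66
66 mod 10 = 6

Invalid (Luhn sum mod 10 = 6)


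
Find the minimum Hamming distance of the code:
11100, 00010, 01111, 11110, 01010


Comparing all pairs, minimum distance: 1
Can detect 0 errors, correct 0 errors

1


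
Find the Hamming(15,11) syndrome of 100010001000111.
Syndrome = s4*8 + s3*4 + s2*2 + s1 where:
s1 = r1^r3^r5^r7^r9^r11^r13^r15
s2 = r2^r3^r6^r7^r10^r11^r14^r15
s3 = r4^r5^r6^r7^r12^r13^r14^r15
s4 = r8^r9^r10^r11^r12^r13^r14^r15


s1=1, s2=0, s3=0, s4=0

Syndrome = 1 (error at position 1)


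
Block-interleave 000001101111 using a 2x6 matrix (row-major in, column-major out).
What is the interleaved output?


Matrix:
  000001
  101111
Read columns: 010001010111

010001010111


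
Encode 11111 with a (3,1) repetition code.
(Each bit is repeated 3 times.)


Each bit -> 3 copies

111111111111111


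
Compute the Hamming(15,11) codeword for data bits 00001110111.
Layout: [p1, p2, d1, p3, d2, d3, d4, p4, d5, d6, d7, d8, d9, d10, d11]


Parity bits: p1=0, p2=0, p3=1, p4=0

000100001110111


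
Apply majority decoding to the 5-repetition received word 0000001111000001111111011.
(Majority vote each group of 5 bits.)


Groups: 00000, 01111, 00000, 11111, 11011
Majority votes: 01011

01011


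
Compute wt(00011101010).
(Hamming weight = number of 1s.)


Counting 1s in 00011101010

5


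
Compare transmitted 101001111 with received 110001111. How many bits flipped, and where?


XOR: 011000000

2 error(s) at position(s): 1, 2


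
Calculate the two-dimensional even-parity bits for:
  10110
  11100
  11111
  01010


Row parities: 1110
Column parities: 11111

Row P: 1110, Col P: 11111, Corner: 1


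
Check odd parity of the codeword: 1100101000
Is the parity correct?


Number of 1s: 4

No, parity error (4 ones)


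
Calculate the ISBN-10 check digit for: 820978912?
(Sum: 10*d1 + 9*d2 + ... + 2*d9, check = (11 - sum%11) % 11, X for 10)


Weighted sum: 286
286 mod 11 = 0

Check digit: 0


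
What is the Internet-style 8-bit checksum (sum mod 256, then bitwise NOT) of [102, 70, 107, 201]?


Sum = 480 mod 256 = 224
Complement = 31

31


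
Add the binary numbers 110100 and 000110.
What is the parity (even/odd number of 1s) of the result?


110100 = 52
000110 = 6
Sum = 58 = 111010
1s count = 4

even parity (4 ones in 111010)


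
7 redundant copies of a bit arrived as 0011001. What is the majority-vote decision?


Ones: 3 out of 7
Threshold: 4

0 (3/7 voted 1)


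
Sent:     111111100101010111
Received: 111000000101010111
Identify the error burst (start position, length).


XOR: 000111100000000000

Burst at position 3, length 4


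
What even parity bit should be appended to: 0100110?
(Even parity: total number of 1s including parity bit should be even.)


Number of 1s in data: 3
Parity bit: 1

1


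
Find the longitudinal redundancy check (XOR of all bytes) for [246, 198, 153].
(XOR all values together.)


XOR chain: 246 ^ 198 ^ 153 = 169

169


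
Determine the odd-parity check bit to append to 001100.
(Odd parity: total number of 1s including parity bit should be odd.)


Number of 1s in data: 2
Parity bit: 1

1


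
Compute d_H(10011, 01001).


XOR: 11010
Count of 1s: 3

3


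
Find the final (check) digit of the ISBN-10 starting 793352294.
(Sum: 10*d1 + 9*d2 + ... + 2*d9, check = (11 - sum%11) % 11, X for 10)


Weighted sum: 279
279 mod 11 = 4

Check digit: 7


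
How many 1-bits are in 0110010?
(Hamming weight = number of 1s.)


Counting 1s in 0110010

3


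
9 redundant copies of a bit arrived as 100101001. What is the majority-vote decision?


Ones: 4 out of 9
Threshold: 5

0 (4/9 voted 1)


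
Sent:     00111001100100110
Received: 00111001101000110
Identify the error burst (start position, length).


XOR: 00000000001100000

Burst at position 10, length 2


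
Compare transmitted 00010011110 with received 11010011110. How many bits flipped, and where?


XOR: 11000000000

2 error(s) at position(s): 0, 1


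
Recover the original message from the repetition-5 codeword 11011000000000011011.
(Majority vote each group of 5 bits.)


Groups: 11011, 00000, 00000, 11011
Majority votes: 1001

1001


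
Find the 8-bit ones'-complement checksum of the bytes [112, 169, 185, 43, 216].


Sum = 725 mod 256 = 213
Complement = 42

42


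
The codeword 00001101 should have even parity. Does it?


Number of 1s: 3

No, parity error (3 ones)


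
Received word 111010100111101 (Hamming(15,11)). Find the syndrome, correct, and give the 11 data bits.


Syndrome = 13: error at position 13

Data: 11010111001 (corrected bit 13)


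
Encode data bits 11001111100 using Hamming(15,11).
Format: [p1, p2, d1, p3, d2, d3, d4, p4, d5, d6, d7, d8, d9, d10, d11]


Parity bits: p1=1, p2=1, p3=1, p4=1

111110011111100


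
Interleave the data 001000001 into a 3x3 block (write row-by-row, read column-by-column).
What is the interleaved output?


Matrix:
  001
  000
  001
Read columns: 000000101

000000101


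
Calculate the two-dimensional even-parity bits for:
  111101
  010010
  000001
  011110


Row parities: 1010
Column parities: 110000

Row P: 1010, Col P: 110000, Corner: 0


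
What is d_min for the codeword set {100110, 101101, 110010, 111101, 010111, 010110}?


Comparing all pairs, minimum distance: 1
Can detect 0 errors, correct 0 errors

1


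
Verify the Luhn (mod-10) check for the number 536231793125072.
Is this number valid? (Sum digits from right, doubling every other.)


Luhn sum = 57
57 mod 10 = 7

Invalid (Luhn sum mod 10 = 7)


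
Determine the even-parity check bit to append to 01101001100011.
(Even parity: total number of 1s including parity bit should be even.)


Number of 1s in data: 7
Parity bit: 1

1


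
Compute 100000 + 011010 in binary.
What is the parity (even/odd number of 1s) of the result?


100000 = 32
011010 = 26
Sum = 58 = 111010
1s count = 4

even parity (4 ones in 111010)


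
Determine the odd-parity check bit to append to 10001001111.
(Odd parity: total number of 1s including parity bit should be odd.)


Number of 1s in data: 6
Parity bit: 1

1


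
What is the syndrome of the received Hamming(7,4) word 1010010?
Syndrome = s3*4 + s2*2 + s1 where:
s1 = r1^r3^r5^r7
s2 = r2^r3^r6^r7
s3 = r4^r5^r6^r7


s1=0, s2=0, s3=1

Syndrome = 4 (error at position 4)


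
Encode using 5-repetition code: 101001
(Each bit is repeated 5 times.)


Each bit -> 5 copies

111110000011111000000000011111


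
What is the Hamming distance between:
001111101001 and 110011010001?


XOR: 111100111000
Count of 1s: 7

7


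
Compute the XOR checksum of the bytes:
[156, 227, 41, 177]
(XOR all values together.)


XOR chain: 156 ^ 227 ^ 41 ^ 177 = 231

231


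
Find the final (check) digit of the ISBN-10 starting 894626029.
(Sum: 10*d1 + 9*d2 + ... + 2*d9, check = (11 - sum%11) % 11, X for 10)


Weighted sum: 301
301 mod 11 = 4

Check digit: 7


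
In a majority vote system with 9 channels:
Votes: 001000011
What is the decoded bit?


Ones: 3 out of 9
Threshold: 5

0 (3/9 voted 1)


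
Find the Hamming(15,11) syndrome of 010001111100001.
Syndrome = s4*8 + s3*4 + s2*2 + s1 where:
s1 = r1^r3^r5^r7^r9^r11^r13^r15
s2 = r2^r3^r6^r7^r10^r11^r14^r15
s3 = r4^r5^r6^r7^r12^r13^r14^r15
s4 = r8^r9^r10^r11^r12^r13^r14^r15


s1=1, s2=1, s3=1, s4=0

Syndrome = 7 (error at position 7)


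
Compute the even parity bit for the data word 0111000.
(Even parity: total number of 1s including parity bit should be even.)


Number of 1s in data: 3
Parity bit: 1

1


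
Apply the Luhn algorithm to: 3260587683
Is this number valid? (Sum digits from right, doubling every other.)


Luhn sum = 41
41 mod 10 = 1

Invalid (Luhn sum mod 10 = 1)


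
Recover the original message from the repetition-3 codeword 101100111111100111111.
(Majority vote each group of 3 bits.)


Groups: 101, 100, 111, 111, 100, 111, 111
Majority votes: 1011011

1011011


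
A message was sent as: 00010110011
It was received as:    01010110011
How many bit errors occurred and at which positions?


XOR: 01000000000

1 error(s) at position(s): 1


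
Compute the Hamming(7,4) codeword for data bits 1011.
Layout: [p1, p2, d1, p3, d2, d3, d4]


Parity bits: p1=0, p2=1, p3=0

0110011


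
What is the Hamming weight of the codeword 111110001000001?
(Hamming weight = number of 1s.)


Counting 1s in 111110001000001

7


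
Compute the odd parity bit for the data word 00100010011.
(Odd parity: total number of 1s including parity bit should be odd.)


Number of 1s in data: 4
Parity bit: 1

1


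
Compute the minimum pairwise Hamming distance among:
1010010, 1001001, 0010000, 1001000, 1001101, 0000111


Comparing all pairs, minimum distance: 1
Can detect 0 errors, correct 0 errors

1


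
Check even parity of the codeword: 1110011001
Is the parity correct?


Number of 1s: 6

Yes, parity is correct (6 ones)


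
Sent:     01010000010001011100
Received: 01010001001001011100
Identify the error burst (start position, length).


XOR: 00000001011000000000

Burst at position 7, length 4


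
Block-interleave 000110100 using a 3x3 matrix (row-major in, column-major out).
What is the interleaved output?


Matrix:
  000
  110
  100
Read columns: 011010000

011010000


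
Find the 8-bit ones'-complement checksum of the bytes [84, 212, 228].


Sum = 524 mod 256 = 12
Complement = 243

243


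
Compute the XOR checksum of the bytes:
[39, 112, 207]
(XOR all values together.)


XOR chain: 39 ^ 112 ^ 207 = 152

152


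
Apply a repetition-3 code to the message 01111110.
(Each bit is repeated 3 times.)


Each bit -> 3 copies

000111111111111111111000


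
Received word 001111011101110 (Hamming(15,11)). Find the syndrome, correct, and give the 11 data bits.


Syndrome = 0: no error detected

Data: 11101101110 (no errors)


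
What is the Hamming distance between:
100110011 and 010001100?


XOR: 110111111
Count of 1s: 8

8


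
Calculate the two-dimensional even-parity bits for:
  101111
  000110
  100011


Row parities: 101
Column parities: 001010

Row P: 101, Col P: 001010, Corner: 0


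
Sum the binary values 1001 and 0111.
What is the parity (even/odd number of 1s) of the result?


1001 = 9
0111 = 7
Sum = 16 = 10000
1s count = 1

odd parity (1 ones in 10000)


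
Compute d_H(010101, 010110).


XOR: 000011
Count of 1s: 2

2


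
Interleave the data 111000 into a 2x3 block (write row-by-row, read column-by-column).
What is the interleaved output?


Matrix:
  111
  000
Read columns: 101010

101010


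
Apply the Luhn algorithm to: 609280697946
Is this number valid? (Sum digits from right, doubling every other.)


Luhn sum = 61
61 mod 10 = 1

Invalid (Luhn sum mod 10 = 1)


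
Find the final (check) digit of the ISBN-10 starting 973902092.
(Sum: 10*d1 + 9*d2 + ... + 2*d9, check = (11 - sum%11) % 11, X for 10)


Weighted sum: 281
281 mod 11 = 6

Check digit: 5


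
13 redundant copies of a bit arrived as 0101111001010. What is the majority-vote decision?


Ones: 7 out of 13
Threshold: 7

1 (7/13 voted 1)


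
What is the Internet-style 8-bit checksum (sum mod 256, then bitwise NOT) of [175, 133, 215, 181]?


Sum = 704 mod 256 = 192
Complement = 63

63


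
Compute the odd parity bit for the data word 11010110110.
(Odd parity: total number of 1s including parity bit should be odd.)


Number of 1s in data: 7
Parity bit: 0

0


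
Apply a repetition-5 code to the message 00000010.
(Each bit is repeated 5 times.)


Each bit -> 5 copies

0000000000000000000000000000001111100000


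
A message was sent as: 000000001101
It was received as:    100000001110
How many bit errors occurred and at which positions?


XOR: 100000000011

3 error(s) at position(s): 0, 10, 11


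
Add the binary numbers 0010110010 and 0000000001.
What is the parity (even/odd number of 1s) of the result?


0010110010 = 178
0000000001 = 1
Sum = 179 = 10110011
1s count = 5

odd parity (5 ones in 10110011)


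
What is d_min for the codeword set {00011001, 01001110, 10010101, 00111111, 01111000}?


Comparing all pairs, minimum distance: 3
Can detect 2 errors, correct 1 errors

3


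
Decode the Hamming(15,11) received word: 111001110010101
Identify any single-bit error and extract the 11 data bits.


Syndrome = 0: no error detected

Data: 10110010101 (no errors)


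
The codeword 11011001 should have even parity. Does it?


Number of 1s: 5

No, parity error (5 ones)


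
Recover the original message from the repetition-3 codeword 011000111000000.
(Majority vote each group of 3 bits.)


Groups: 011, 000, 111, 000, 000
Majority votes: 10100

10100


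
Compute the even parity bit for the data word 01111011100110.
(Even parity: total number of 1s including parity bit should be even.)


Number of 1s in data: 9
Parity bit: 1

1


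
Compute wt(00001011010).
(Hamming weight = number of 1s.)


Counting 1s in 00001011010

4
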